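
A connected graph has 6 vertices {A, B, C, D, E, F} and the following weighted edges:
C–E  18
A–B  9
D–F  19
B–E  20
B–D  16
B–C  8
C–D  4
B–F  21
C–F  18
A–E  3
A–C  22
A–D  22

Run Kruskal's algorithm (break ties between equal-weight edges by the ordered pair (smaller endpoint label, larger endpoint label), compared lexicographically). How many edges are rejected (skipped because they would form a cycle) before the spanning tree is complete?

2

Kruskal: consider edges lightest-first.
A–E (3): add — endpoints in different components.
C–D (4): add — endpoints in different components.
B–C (8): add — endpoints in different components.
A–B (9): add — endpoints in different components.
B–D (16): skip — B and D already connected.
C–E (18): skip — C and E already connected.
C–F (18): add — endpoints in different components.
Edges rejected before the tree was complete: 2.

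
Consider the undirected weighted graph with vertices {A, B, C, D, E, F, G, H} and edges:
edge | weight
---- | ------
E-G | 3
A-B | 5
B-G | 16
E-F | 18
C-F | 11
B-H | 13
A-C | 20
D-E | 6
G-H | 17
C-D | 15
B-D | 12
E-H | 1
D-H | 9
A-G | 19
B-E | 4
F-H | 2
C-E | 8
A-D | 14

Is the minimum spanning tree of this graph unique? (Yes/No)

Kruskal: consider edges lightest-first.
E-H (1): add — endpoints in different components.
F-H (2): add — endpoints in different components.
E-G (3): add — endpoints in different components.
B-E (4): add — endpoints in different components.
A-B (5): add — endpoints in different components.
D-E (6): add — endpoints in different components.
C-E (8): add — endpoints in different components.
Every non-tree edge has weight strictly greater than the heaviest edge on the tree path between its endpoints, so the MST is unique.

Yes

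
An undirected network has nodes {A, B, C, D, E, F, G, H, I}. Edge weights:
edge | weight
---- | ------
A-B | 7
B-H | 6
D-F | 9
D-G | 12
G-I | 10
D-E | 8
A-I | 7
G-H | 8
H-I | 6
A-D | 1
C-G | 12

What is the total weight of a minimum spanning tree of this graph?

57

Prim's algorithm from I:
Step 1: frontier [H-I 6, A-I 7, G-I 10] → take H-I (6); add H.
Step 2: frontier [B-H 6, G-H 8, A-I 7, G-I 10] → take B-H (6); add B.
Step 3: frontier [A-B 7, G-H 8, A-I 7, G-I 10] → take A-B (7); add A.
Step 4: frontier [A-D 1, G-H 8, G-I 10] → take A-D (1); add D.
Step 5: frontier [D-E 8, D-F 9, D-G 12, G-H 8, G-I 10] → take D-E (8); add E.
Step 6: frontier [D-F 9, D-G 12, G-H 8, G-I 10] → take G-H (8); add G.
Step 7: frontier [D-F 9, C-G 12] → take D-F (9); add F.
Step 8: frontier [C-G 12] → take C-G (12); add C.
MST edges: H-I, B-H, A-B, A-D, D-E, G-H, D-F, C-G; total weight 6+6+7+1+8+8+9+12 = 57.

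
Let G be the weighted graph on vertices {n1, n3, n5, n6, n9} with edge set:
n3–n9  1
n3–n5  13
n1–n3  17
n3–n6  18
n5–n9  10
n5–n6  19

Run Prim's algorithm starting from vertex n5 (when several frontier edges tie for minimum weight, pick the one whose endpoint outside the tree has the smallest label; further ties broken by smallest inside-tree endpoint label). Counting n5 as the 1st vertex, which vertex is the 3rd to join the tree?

Grow the tree from n5 using Prim:
Step 1: frontier [n5–n9 10, n3–n5 13, n5–n6 19] → take n5–n9 (10); add n9.
Step 2: frontier [n3–n5 13, n5–n6 19, n3–n9 1] → take n3–n9 (1); add n3.
Step 3: frontier [n1–n3 17, n3–n6 18, n5–n6 19] → take n1–n3 (17); add n1.
Step 4: frontier [n3–n6 18, n5–n6 19] → take n3–n6 (18); add n6.
Vertex order: n5, n9, n3, n1, n6. The 3rd vertex is n3.

n3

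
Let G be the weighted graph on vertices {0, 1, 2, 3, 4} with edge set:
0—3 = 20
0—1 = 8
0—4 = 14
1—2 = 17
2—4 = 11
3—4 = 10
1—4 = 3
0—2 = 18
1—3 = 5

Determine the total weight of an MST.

Prim, starting at 2.
Step 1: cheapest edge leaving the tree is 2—4 (11); add 4.
Step 2: cheapest edge leaving the tree is 1—4 (3); add 1.
Step 3: cheapest edge leaving the tree is 1—3 (5); add 3.
Step 4: cheapest edge leaving the tree is 0—1 (8); add 0.
MST edges: 2—4, 1—4, 1—3, 0—1; total weight 11+3+5+8 = 27.

27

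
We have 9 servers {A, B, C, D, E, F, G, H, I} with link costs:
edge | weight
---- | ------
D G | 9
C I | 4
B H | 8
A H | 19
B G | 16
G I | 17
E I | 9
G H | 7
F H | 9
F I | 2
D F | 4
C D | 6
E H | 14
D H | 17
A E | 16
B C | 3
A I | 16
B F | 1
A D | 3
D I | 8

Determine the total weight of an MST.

Kruskal: consider edges lightest-first.
B F (1): add — endpoints in different components.
F I (2): add — endpoints in different components.
A D (3): add — endpoints in different components.
B C (3): add — endpoints in different components.
C I (4): skip — C and I already connected.
D F (4): add — endpoints in different components.
C D (6): skip — C and D already connected.
G H (7): add — endpoints in different components.
B H (8): add — endpoints in different components.
D I (8): skip — D and I already connected.
D G (9): skip — D and G already connected.
E I (9): add — endpoints in different components.
MST edges: B F, F I, A D, B C, D F, G H, B H, E I; total weight 1+2+3+3+4+7+8+9 = 37.

37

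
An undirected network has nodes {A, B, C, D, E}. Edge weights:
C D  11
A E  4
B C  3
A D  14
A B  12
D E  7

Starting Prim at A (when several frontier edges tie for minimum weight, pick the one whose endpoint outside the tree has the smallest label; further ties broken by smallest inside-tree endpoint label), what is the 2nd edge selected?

Prim's algorithm from A:
Step 1: cheapest edge leaving the tree is A E (4); add E.
Step 2: cheapest edge leaving the tree is D E (7); add D.
Step 3: cheapest edge leaving the tree is C D (11); add C.
Step 4: cheapest edge leaving the tree is B C (3); add B.
The 2nd edge added is D E.

D-E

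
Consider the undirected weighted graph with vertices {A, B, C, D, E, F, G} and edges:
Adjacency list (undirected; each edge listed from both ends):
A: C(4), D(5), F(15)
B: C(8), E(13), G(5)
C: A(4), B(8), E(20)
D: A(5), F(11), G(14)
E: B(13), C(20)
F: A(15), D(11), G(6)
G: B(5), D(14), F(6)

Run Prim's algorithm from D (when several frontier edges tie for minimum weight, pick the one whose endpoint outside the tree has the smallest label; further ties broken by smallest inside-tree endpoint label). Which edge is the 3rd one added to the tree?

B-C

Grow the tree from D using Prim:
Step 1: cheapest edge leaving the tree is A—D (5); add A.
Step 2: cheapest edge leaving the tree is A—C (4); add C.
Step 3: cheapest edge leaving the tree is B—C (8); add B.
Step 4: cheapest edge leaving the tree is B—G (5); add G.
Step 5: cheapest edge leaving the tree is F—G (6); add F.
Step 6: cheapest edge leaving the tree is B—E (13); add E.
The 3rd edge added is B—C.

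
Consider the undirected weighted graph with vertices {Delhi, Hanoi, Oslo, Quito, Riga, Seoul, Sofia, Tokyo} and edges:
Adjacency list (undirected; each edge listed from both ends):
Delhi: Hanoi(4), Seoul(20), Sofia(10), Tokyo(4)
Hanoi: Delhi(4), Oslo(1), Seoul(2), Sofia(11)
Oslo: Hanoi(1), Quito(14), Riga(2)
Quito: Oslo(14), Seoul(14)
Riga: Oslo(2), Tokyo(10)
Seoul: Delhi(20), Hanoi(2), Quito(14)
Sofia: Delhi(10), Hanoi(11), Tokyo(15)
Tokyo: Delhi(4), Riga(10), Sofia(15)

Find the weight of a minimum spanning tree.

Kruskal's algorithm — process edges by increasing weight (ties by edge label):
Hanoi–Oslo (1): add — endpoints in different components.
Hanoi–Seoul (2): add — endpoints in different components.
Oslo–Riga (2): add — endpoints in different components.
Delhi–Hanoi (4): add — endpoints in different components.
Delhi–Tokyo (4): add — endpoints in different components.
Delhi–Sofia (10): add — endpoints in different components.
Riga–Tokyo (10): skip — Riga and Tokyo already connected.
Hanoi–Sofia (11): skip — Hanoi and Sofia already connected.
Oslo–Quito (14): add — endpoints in different components.
MST edges: Hanoi–Oslo, Hanoi–Seoul, Oslo–Riga, Delhi–Hanoi, Delhi–Tokyo, Delhi–Sofia, Oslo–Quito; total weight 1+2+2+4+4+10+14 = 37.

37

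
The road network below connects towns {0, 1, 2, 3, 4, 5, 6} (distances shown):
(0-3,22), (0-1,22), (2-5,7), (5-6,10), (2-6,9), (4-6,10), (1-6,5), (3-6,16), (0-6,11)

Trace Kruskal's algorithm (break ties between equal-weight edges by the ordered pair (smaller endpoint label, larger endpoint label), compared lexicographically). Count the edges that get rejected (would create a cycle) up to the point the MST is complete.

Kruskal: consider edges lightest-first.
1-6 (5): add. Components now {0} {1,6} {2} {3} {4} {5}
2-5 (7): add. Components now {0} {1,6} {2,5} {3} {4}
2-6 (9): add. Components now {0} {1,2,5,6} {3} {4}
4-6 (10): add. Components now {0} {1,2,4,5,6} {3}
5-6 (10): skip — 5 and 6 already connected.
0-6 (11): add. Components now {0,1,2,4,5,6} {3}
3-6 (16): add. Components now {0,1,2,3,4,5,6}
Edges rejected before the tree was complete: 1.

1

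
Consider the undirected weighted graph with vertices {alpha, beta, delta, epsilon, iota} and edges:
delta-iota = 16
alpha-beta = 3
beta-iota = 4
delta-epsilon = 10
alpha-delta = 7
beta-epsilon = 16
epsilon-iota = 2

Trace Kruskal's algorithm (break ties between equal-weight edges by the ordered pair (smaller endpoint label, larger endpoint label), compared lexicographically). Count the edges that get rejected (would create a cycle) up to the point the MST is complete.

Sort edges by weight, then run Kruskal:
epsilon-iota (2): add. Components now {alpha} {delta} {beta} {epsilon,iota}
alpha-beta (3): add. Components now {alpha,beta} {delta} {epsilon,iota}
beta-iota (4): add. Components now {alpha,beta,epsilon,iota} {delta}
alpha-delta (7): add. Components now {alpha,beta,delta,epsilon,iota}
Edges rejected before the tree was complete: 0.

0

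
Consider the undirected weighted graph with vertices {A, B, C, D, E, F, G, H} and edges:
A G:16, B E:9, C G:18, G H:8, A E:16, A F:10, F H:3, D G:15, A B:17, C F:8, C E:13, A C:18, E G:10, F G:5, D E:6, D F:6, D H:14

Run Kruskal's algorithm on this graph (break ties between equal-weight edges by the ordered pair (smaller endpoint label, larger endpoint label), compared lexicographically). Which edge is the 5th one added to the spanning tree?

Sort edges by weight, then run Kruskal:
F H (3): add — endpoints in different components.
F G (5): add — endpoints in different components.
D E (6): add — endpoints in different components.
D F (6): add — endpoints in different components.
C F (8): add — endpoints in different components.
G H (8): skip — G and H already connected.
B E (9): add — endpoints in different components.
A F (10): add — endpoints in different components.
The 5th edge added is C F.

C-F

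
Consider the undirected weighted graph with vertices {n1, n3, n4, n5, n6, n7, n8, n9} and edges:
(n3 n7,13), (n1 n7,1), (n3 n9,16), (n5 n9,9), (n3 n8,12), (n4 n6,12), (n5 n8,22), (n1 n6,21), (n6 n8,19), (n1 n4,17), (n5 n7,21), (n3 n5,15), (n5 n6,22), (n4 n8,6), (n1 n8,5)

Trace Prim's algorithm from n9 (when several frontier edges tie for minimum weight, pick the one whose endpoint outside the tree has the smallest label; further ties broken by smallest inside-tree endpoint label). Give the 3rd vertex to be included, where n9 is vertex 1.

Prim's algorithm from n9:
Step 1: cheapest edge leaving the tree is n5 n9 (9); add n5.
Step 2: cheapest edge leaving the tree is n3 n5 (15); add n3.
Step 3: cheapest edge leaving the tree is n3 n8 (12); add n8.
Step 4: cheapest edge leaving the tree is n1 n8 (5); add n1.
Step 5: cheapest edge leaving the tree is n1 n7 (1); add n7.
Step 6: cheapest edge leaving the tree is n4 n8 (6); add n4.
Step 7: cheapest edge leaving the tree is n4 n6 (12); add n6.
Vertex order: n9, n5, n3, n8, n1, n7, n4, n6. The 3rd vertex is n3.

n3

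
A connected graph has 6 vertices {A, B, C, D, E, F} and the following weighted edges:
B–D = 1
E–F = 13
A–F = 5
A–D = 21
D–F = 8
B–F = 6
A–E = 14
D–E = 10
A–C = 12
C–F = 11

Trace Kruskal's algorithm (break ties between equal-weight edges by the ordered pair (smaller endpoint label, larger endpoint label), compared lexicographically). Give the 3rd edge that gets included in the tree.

Kruskal: consider edges lightest-first.
B–D (1): add — endpoints in different components.
A–F (5): add — endpoints in different components.
B–F (6): add — endpoints in different components.
D–F (8): skip — D and F already connected.
D–E (10): add — endpoints in different components.
C–F (11): add — endpoints in different components.
The 3rd edge added is B–F.

B-F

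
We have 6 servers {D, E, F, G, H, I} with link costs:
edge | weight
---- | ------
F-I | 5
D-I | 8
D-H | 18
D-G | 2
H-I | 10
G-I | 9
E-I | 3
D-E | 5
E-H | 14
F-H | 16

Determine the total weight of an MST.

25

Prim, starting at I.
Step 1: cheapest edge leaving the tree is E-I (3); add E.
Step 2: cheapest edge leaving the tree is D-E (5); add D.
Step 3: cheapest edge leaving the tree is D-G (2); add G.
Step 4: cheapest edge leaving the tree is F-I (5); add F.
Step 5: cheapest edge leaving the tree is H-I (10); add H.
MST edges: E-I, D-E, D-G, F-I, H-I; total weight 3+5+2+5+10 = 25.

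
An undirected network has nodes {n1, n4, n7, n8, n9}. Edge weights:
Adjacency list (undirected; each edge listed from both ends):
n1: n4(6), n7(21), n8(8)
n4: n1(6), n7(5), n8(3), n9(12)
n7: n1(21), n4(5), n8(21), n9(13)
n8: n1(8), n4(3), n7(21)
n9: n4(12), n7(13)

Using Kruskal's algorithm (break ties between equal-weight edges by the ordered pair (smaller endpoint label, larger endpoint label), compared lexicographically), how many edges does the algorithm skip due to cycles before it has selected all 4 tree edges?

Sort edges by weight, then run Kruskal:
n4 n8 (3): add — endpoints in different components.
n4 n7 (5): add — endpoints in different components.
n1 n4 (6): add — endpoints in different components.
n1 n8 (8): skip — n8 and n1 already connected.
n4 n9 (12): add — endpoints in different components.
Edges rejected before the tree was complete: 1.

1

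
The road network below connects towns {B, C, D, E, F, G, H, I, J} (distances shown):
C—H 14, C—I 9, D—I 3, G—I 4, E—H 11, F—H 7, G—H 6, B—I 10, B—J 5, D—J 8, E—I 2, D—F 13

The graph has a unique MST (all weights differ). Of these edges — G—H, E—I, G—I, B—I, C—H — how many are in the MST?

3

Kruskal's algorithm — process edges by increasing weight (ties by edge label):
E—I (2): add — endpoints in different components.
D—I (3): add — endpoints in different components.
G—I (4): add — endpoints in different components.
B—J (5): add — endpoints in different components.
G—H (6): add — endpoints in different components.
F—H (7): add — endpoints in different components.
D—J (8): add — endpoints in different components.
C—I (9): add — endpoints in different components.
MST edge set: {E—I, D—I, G—I, B—J, G—H, F—H, D—J, C—I}.
Of the listed edges, {G—H, E—I, G—I} are in the MST → 3.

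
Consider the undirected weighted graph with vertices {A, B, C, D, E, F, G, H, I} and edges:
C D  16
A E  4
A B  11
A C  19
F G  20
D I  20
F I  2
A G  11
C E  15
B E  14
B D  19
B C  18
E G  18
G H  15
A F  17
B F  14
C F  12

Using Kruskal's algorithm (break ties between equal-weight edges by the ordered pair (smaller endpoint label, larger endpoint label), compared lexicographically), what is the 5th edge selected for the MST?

C-F

Kruskal's algorithm — process edges by increasing weight (ties by edge label):
F I (2): add — endpoints in different components.
A E (4): add — endpoints in different components.
A B (11): add — endpoints in different components.
A G (11): add — endpoints in different components.
C F (12): add — endpoints in different components.
B E (14): skip — B and E already connected.
B F (14): add — endpoints in different components.
C E (15): skip — C and E already connected.
G H (15): add — endpoints in different components.
C D (16): add — endpoints in different components.
The 5th edge added is C F.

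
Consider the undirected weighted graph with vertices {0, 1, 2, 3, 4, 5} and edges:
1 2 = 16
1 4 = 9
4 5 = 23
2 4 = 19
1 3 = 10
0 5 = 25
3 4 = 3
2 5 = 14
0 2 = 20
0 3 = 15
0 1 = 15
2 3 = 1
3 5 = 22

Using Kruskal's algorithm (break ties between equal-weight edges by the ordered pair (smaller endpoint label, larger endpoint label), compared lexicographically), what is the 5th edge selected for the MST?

Sort edges by weight, then run Kruskal:
2 3 (1): add — endpoints in different components.
3 4 (3): add — endpoints in different components.
1 4 (9): add — endpoints in different components.
1 3 (10): skip — 1 and 3 already connected.
2 5 (14): add — endpoints in different components.
0 1 (15): add — endpoints in different components.
The 5th edge added is 0 1.

0-1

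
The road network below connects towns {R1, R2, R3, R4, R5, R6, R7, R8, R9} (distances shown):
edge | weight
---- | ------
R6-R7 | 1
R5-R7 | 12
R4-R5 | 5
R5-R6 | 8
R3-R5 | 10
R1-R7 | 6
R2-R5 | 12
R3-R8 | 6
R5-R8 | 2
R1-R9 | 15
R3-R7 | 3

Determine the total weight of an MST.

50

Grow the tree from R5 using Prim:
Step 1: cheapest edge leaving the tree is R5-R8 (2); add R8.
Step 2: cheapest edge leaving the tree is R4-R5 (5); add R4.
Step 3: cheapest edge leaving the tree is R3-R8 (6); add R3.
Step 4: cheapest edge leaving the tree is R3-R7 (3); add R7.
Step 5: cheapest edge leaving the tree is R6-R7 (1); add R6.
Step 6: cheapest edge leaving the tree is R1-R7 (6); add R1.
Step 7: cheapest edge leaving the tree is R2-R5 (12); add R2.
Step 8: cheapest edge leaving the tree is R1-R9 (15); add R9.
MST edges: R5-R8, R4-R5, R3-R8, R3-R7, R6-R7, R1-R7, R2-R5, R1-R9; total weight 2+5+6+3+1+6+12+15 = 50.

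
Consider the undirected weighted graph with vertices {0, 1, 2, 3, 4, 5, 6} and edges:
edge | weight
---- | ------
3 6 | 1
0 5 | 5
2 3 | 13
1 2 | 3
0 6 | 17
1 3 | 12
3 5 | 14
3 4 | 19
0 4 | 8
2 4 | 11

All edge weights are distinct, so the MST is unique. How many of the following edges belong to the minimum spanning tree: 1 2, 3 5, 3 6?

Sort edges by weight, then run Kruskal:
3 6 (1): add. Components now {0} {1} {2} {3,6} {4} {5}
1 2 (3): add. Components now {0} {1,2} {3,6} {4} {5}
0 5 (5): add. Components now {0,5} {1,2} {3,6} {4}
0 4 (8): add. Components now {0,4,5} {1,2} {3,6}
2 4 (11): add. Components now {0,1,2,4,5} {3,6}
1 3 (12): add. Components now {0,1,2,3,4,5,6}
MST edge set: {3 6, 1 2, 0 5, 0 4, 2 4, 1 3}.
Of the listed edges, {1 2, 3 6} are in the MST → 2.

2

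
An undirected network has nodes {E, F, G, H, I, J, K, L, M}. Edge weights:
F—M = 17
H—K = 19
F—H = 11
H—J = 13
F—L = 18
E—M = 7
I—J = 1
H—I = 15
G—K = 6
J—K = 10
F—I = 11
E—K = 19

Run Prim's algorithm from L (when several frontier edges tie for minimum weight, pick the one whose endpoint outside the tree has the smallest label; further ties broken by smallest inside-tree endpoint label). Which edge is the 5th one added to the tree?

Prim, starting at L.
Step 1: cheapest edge leaving the tree is F—L (18); add F.
Step 2: cheapest edge leaving the tree is F—H (11); add H.
Step 3: cheapest edge leaving the tree is F—I (11); add I.
Step 4: cheapest edge leaving the tree is I—J (1); add J.
Step 5: cheapest edge leaving the tree is J—K (10); add K.
Step 6: cheapest edge leaving the tree is G—K (6); add G.
Step 7: cheapest edge leaving the tree is F—M (17); add M.
Step 8: cheapest edge leaving the tree is E—M (7); add E.
The 5th edge added is J—K.

J-K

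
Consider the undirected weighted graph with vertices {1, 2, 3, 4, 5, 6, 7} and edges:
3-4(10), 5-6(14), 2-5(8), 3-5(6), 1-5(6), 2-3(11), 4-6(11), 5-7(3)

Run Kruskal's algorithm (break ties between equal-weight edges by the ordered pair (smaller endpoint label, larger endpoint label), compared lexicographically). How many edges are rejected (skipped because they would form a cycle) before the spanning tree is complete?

Kruskal: consider edges lightest-first.
5-7 (3): add. Components now {1} {2} {3} {4} {5,7} {6}
1-5 (6): add. Components now {1,5,7} {2} {3} {4} {6}
3-5 (6): add. Components now {1,3,5,7} {2} {4} {6}
2-5 (8): add. Components now {1,2,3,5,7} {4} {6}
3-4 (10): add. Components now {1,2,3,4,5,7} {6}
2-3 (11): skip — 2 and 3 already connected.
4-6 (11): add. Components now {1,2,3,4,5,6,7}
Edges rejected before the tree was complete: 1.

1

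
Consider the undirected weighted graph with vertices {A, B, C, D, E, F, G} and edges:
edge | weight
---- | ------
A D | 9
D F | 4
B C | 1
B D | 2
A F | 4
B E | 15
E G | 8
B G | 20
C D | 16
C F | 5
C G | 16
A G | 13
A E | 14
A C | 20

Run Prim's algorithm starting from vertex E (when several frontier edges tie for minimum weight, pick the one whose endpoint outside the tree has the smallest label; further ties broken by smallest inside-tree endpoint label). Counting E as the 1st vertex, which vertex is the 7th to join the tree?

C

Grow the tree from E using Prim:
Step 1: frontier [E G 8, A E 14, B E 15] → take E G (8); add G.
Step 2: frontier [A E 14, B E 15, A G 13, C G 16, B G 20] → take A G (13); add A.
Step 3: frontier [A F 4, A D 9, A C 20, B E 15, C G 16, B G 20] → take A F (4); add F.
Step 4: frontier [A D 9, A C 20, B E 15, D F 4, C F 5, C G 16, B G 20] → take D F (4); add D.
Step 5: frontier [A C 20, B D 2, C D 16, B E 15, C F 5, C G 16, B G 20] → take B D (2); add B.
Step 6: frontier [A C 20, B C 1, C D 16, C F 5, C G 16] → take B C (1); add C.
Vertex order: E, G, A, F, D, B, C. The 7th vertex is C.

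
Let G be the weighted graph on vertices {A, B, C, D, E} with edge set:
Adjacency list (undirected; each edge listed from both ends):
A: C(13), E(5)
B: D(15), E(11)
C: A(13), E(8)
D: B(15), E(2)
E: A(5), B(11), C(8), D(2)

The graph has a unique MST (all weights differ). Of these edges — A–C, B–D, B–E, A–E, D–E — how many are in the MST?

3

Sort edges by weight, then run Kruskal:
D–E (2): add — endpoints in different components.
A–E (5): add — endpoints in different components.
C–E (8): add — endpoints in different components.
B–E (11): add — endpoints in different components.
MST edge set: {D–E, A–E, C–E, B–E}.
Of the listed edges, {B–E, A–E, D–E} are in the MST → 3.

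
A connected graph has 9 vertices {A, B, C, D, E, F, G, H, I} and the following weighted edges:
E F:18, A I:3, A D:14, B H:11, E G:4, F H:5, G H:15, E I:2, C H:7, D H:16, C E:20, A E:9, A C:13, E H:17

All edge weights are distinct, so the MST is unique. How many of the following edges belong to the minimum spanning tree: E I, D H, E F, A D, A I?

3

Sort edges by weight, then run Kruskal:
E I (2): add — endpoints in different components.
A I (3): add — endpoints in different components.
E G (4): add — endpoints in different components.
F H (5): add — endpoints in different components.
C H (7): add — endpoints in different components.
A E (9): skip — A and E already connected.
B H (11): add — endpoints in different components.
A C (13): add — endpoints in different components.
A D (14): add — endpoints in different components.
MST edge set: {E I, A I, E G, F H, C H, B H, A C, A D}.
Of the listed edges, {E I, A D, A I} are in the MST → 3.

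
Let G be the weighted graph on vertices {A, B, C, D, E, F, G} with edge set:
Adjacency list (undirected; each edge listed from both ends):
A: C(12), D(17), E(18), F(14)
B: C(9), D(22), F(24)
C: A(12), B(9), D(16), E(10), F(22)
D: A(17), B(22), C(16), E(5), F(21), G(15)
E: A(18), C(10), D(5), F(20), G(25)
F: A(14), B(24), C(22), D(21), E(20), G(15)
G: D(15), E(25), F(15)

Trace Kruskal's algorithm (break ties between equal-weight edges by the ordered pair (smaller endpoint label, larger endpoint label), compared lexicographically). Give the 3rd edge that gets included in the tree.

C-E

Sort edges by weight, then run Kruskal:
D–E (5): add — endpoints in different components.
B–C (9): add — endpoints in different components.
C–E (10): add — endpoints in different components.
A–C (12): add — endpoints in different components.
A–F (14): add — endpoints in different components.
D–G (15): add — endpoints in different components.
The 3rd edge added is C–E.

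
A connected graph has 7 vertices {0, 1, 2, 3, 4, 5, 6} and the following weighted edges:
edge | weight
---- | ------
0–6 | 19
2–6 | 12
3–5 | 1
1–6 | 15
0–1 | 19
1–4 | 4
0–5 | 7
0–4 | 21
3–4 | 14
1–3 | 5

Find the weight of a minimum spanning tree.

Prim's algorithm from 6:
Step 1: frontier [2–6 12, 1–6 15, 0–6 19] → take 2–6 (12); add 2.
Step 2: frontier [1–6 15, 0–6 19] → take 1–6 (15); add 1.
Step 3: frontier [1–4 4, 1–3 5, 0–1 19, 0–6 19] → take 1–4 (4); add 4.
Step 4: frontier [1–3 5, 0–1 19, 3–4 14, 0–4 21, 0–6 19] → take 1–3 (5); add 3.
Step 5: frontier [0–1 19, 3–5 1, 0–4 21, 0–6 19] → take 3–5 (1); add 5.
Step 6: frontier [0–1 19, 0–4 21, 0–5 7, 0–6 19] → take 0–5 (7); add 0.
MST edges: 2–6, 1–6, 1–4, 1–3, 3–5, 0–5; total weight 12+15+4+5+1+7 = 44.

44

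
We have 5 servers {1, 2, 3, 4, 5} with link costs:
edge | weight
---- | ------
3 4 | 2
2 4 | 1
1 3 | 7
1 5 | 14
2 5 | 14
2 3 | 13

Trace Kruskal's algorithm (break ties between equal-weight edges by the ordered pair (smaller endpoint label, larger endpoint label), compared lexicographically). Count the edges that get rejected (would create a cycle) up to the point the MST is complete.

1

Kruskal: consider edges lightest-first.
2 4 (1): add — endpoints in different components.
3 4 (2): add — endpoints in different components.
1 3 (7): add — endpoints in different components.
2 3 (13): skip — 2 and 3 already connected.
1 5 (14): add — endpoints in different components.
Edges rejected before the tree was complete: 1.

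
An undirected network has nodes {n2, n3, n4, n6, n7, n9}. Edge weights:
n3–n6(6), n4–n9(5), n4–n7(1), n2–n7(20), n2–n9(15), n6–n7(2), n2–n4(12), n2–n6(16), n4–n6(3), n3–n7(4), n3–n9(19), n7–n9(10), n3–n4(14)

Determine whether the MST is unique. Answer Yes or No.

Kruskal: consider edges lightest-first.
n4–n7 (1): add — endpoints in different components.
n6–n7 (2): add — endpoints in different components.
n4–n6 (3): skip — n4 and n6 already connected.
n3–n7 (4): add — endpoints in different components.
n4–n9 (5): add — endpoints in different components.
n3–n6 (6): skip — n6 and n3 already connected.
n7–n9 (10): skip — n7 and n9 already connected.
n2–n4 (12): add — endpoints in different components.
Every non-tree edge has weight strictly greater than the heaviest edge on the tree path between its endpoints, so the MST is unique.

Yes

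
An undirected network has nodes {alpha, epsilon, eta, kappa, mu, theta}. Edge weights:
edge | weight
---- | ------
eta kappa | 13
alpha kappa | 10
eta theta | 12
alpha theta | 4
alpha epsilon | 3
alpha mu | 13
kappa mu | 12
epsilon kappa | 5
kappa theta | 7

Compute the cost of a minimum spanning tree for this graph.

Kruskal's algorithm — process edges by increasing weight (ties by edge label):
alpha epsilon (3): add — endpoints in different components.
alpha theta (4): add — endpoints in different components.
epsilon kappa (5): add — endpoints in different components.
kappa theta (7): skip — kappa and theta already connected.
alpha kappa (10): skip — alpha and kappa already connected.
eta theta (12): add — endpoints in different components.
kappa mu (12): add — endpoints in different components.
MST edges: alpha epsilon, alpha theta, epsilon kappa, eta theta, kappa mu; total weight 3+4+5+12+12 = 36.

36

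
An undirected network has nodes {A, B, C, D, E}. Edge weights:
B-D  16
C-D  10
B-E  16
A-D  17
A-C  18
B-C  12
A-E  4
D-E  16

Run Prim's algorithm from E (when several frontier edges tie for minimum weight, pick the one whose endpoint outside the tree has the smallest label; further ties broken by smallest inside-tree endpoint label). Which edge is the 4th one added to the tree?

C-D

Grow the tree from E using Prim:
Step 1: cheapest edge leaving the tree is A-E (4); add A.
Step 2: cheapest edge leaving the tree is B-E (16); add B.
Step 3: cheapest edge leaving the tree is B-C (12); add C.
Step 4: cheapest edge leaving the tree is C-D (10); add D.
The 4th edge added is C-D.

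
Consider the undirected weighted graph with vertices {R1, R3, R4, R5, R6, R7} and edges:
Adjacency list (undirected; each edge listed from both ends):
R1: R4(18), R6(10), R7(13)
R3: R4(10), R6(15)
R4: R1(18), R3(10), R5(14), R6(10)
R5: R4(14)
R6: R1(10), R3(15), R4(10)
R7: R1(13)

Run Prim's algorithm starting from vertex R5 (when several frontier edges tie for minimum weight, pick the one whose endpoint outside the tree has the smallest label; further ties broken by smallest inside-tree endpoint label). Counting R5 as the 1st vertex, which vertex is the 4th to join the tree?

Prim's algorithm from R5:
Step 1: frontier [R4—R5 14] → take R4—R5 (14); add R4.
Step 2: frontier [R3—R4 10, R4—R6 10, R1—R4 18] → take R3—R4 (10); add R3.
Step 3: frontier [R3—R6 15, R4—R6 10, R1—R4 18] → take R4—R6 (10); add R6.
Step 4: frontier [R1—R4 18, R1—R6 10] → take R1—R6 (10); add R1.
Step 5: frontier [R1—R7 13] → take R1—R7 (13); add R7.
Vertex order: R5, R4, R3, R6, R1, R7. The 4th vertex is R6.

R6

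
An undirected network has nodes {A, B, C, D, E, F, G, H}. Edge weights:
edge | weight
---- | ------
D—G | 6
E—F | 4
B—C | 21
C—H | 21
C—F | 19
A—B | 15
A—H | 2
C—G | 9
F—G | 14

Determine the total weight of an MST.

71

Kruskal's algorithm — process edges by increasing weight (ties by edge label):
A—H (2): add — endpoints in different components.
E—F (4): add — endpoints in different components.
D—G (6): add — endpoints in different components.
C—G (9): add — endpoints in different components.
F—G (14): add — endpoints in different components.
A—B (15): add — endpoints in different components.
C—F (19): skip — C and F already connected.
B—C (21): add — endpoints in different components.
MST edges: A—H, E—F, D—G, C—G, F—G, A—B, B—C; total weight 2+4+6+9+14+15+21 = 71.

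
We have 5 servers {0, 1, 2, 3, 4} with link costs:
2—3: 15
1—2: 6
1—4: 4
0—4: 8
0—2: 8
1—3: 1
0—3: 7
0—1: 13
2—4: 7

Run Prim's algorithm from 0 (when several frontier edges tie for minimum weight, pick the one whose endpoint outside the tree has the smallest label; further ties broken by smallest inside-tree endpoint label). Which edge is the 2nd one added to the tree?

1-3

Prim, starting at 0.
Step 1: cheapest edge leaving the tree is 0—3 (7); add 3.
Step 2: cheapest edge leaving the tree is 1—3 (1); add 1.
Step 3: cheapest edge leaving the tree is 1—4 (4); add 4.
Step 4: cheapest edge leaving the tree is 1—2 (6); add 2.
The 2nd edge added is 1—3.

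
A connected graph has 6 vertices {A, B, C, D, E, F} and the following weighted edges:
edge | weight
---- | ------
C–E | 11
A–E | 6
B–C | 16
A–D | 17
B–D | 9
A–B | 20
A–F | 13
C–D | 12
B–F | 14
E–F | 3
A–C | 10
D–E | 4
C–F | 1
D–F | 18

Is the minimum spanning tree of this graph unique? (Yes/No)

Kruskal's algorithm — process edges by increasing weight (ties by edge label):
C–F (1): add. Components now {A} {B} {C,F} {D} {E}
E–F (3): add. Components now {A} {B} {C,E,F} {D}
D–E (4): add. Components now {A} {B} {C,D,E,F}
A–E (6): add. Components now {A,C,D,E,F} {B}
B–D (9): add. Components now {A,B,C,D,E,F}
Every non-tree edge has weight strictly greater than the heaviest edge on the tree path between its endpoints, so the MST is unique.

Yes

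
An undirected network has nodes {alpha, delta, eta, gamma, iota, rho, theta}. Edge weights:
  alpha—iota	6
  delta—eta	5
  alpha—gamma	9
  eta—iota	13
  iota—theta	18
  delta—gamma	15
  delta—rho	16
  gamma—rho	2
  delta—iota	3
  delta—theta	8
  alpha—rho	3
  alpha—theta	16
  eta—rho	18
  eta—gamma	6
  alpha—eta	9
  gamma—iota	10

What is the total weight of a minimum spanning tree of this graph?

Sort edges by weight, then run Kruskal:
gamma—rho (2): add. Components now {alpha} {delta} {gamma,rho} {theta} {iota} {eta}
alpha—rho (3): add. Components now {alpha,gamma,rho} {delta} {theta} {iota} {eta}
delta—iota (3): add. Components now {alpha,gamma,rho} {delta,iota} {theta} {eta}
delta—eta (5): add. Components now {alpha,gamma,rho} {delta,eta,iota} {theta}
alpha—iota (6): add. Components now {alpha,delta,eta,gamma,iota,rho} {theta}
eta—gamma (6): skip — gamma and eta already connected.
delta—theta (8): add. Components now {alpha,delta,eta,gamma,iota,rho,theta}
MST edges: gamma—rho, alpha—rho, delta—iota, delta—eta, alpha—iota, delta—theta; total weight 2+3+3+5+6+8 = 27.

27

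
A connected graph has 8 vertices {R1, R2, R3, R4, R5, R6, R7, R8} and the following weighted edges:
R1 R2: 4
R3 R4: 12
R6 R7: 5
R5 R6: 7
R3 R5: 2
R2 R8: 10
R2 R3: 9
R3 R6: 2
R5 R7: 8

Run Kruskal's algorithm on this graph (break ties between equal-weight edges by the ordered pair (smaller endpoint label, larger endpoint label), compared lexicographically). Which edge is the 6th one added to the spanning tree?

R2-R8

Kruskal's algorithm — process edges by increasing weight (ties by edge label):
R3 R5 (2): add — endpoints in different components.
R3 R6 (2): add — endpoints in different components.
R1 R2 (4): add — endpoints in different components.
R6 R7 (5): add — endpoints in different components.
R5 R6 (7): skip — R6 and R5 already connected.
R5 R7 (8): skip — R7 and R5 already connected.
R2 R3 (9): add — endpoints in different components.
R2 R8 (10): add — endpoints in different components.
R3 R4 (12): add — endpoints in different components.
The 6th edge added is R2 R8.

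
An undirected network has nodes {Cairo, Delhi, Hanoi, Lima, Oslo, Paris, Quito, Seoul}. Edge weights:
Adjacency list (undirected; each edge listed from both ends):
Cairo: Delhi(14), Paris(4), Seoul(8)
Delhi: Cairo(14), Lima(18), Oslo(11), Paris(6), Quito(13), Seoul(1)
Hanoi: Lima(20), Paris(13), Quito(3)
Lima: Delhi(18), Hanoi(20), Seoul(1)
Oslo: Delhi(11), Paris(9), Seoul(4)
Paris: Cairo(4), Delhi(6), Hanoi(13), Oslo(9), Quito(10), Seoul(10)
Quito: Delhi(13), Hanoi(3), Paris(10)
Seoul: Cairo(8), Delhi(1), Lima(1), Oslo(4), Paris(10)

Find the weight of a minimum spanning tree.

29

Grow the tree from Delhi using Prim:
Step 1: cheapest edge leaving the tree is Delhi—Seoul (1); add Seoul.
Step 2: cheapest edge leaving the tree is Lima—Seoul (1); add Lima.
Step 3: cheapest edge leaving the tree is Oslo—Seoul (4); add Oslo.
Step 4: cheapest edge leaving the tree is Delhi—Paris (6); add Paris.
Step 5: cheapest edge leaving the tree is Cairo—Paris (4); add Cairo.
Step 6: cheapest edge leaving the tree is Paris—Quito (10); add Quito.
Step 7: cheapest edge leaving the tree is Hanoi—Quito (3); add Hanoi.
MST edges: Delhi—Seoul, Lima—Seoul, Oslo—Seoul, Delhi—Paris, Cairo—Paris, Paris—Quito, Hanoi—Quito; total weight 1+1+4+6+4+10+3 = 29.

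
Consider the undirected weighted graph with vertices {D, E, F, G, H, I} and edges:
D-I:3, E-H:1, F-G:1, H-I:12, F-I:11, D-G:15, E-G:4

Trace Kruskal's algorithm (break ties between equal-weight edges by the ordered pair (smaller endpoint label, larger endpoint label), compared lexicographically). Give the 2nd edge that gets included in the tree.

F-G

Sort edges by weight, then run Kruskal:
E-H (1): add — endpoints in different components.
F-G (1): add — endpoints in different components.
D-I (3): add — endpoints in different components.
E-G (4): add — endpoints in different components.
F-I (11): add — endpoints in different components.
The 2nd edge added is F-G.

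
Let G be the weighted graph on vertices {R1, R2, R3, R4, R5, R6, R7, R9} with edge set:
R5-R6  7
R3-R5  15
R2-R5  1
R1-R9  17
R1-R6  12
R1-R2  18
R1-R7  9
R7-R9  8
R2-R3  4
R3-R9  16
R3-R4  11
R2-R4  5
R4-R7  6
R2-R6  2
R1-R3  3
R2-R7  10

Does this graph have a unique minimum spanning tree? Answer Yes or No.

Kruskal: consider edges lightest-first.
R2-R5 (1): add — endpoints in different components.
R2-R6 (2): add — endpoints in different components.
R1-R3 (3): add — endpoints in different components.
R2-R3 (4): add — endpoints in different components.
R2-R4 (5): add — endpoints in different components.
R4-R7 (6): add — endpoints in different components.
R5-R6 (7): skip — R6 and R5 already connected.
R7-R9 (8): add — endpoints in different components.
Every non-tree edge has weight strictly greater than the heaviest edge on the tree path between its endpoints, so the MST is unique.

Yes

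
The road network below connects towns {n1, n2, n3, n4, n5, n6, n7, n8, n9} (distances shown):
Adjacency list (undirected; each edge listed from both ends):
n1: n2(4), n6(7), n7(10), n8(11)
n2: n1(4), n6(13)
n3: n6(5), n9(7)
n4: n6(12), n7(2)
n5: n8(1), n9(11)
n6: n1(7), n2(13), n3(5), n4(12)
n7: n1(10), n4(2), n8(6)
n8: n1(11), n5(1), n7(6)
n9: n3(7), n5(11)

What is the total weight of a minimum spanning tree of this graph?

Prim, starting at n3.
Step 1: cheapest edge leaving the tree is n3–n6 (5); add n6.
Step 2: cheapest edge leaving the tree is n1–n6 (7); add n1.
Step 3: cheapest edge leaving the tree is n1–n2 (4); add n2.
Step 4: cheapest edge leaving the tree is n3–n9 (7); add n9.
Step 5: cheapest edge leaving the tree is n1–n7 (10); add n7.
Step 6: cheapest edge leaving the tree is n4–n7 (2); add n4.
Step 7: cheapest edge leaving the tree is n7–n8 (6); add n8.
Step 8: cheapest edge leaving the tree is n5–n8 (1); add n5.
MST edges: n3–n6, n1–n6, n1–n2, n3–n9, n1–n7, n4–n7, n7–n8, n5–n8; total weight 5+7+4+7+10+2+6+1 = 42.

42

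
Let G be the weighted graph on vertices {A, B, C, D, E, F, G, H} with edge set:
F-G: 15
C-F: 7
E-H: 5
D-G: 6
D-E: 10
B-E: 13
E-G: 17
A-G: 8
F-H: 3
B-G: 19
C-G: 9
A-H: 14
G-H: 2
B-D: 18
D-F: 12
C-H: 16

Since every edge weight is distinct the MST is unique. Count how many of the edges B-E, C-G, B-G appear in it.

1

Sort edges by weight, then run Kruskal:
G-H (2): add — endpoints in different components.
F-H (3): add — endpoints in different components.
E-H (5): add — endpoints in different components.
D-G (6): add — endpoints in different components.
C-F (7): add — endpoints in different components.
A-G (8): add — endpoints in different components.
C-G (9): skip — C and G already connected.
D-E (10): skip — D and E already connected.
D-F (12): skip — D and F already connected.
B-E (13): add — endpoints in different components.
MST edge set: {G-H, F-H, E-H, D-G, C-F, A-G, B-E}.
Of the listed edges, {B-E} are in the MST → 1.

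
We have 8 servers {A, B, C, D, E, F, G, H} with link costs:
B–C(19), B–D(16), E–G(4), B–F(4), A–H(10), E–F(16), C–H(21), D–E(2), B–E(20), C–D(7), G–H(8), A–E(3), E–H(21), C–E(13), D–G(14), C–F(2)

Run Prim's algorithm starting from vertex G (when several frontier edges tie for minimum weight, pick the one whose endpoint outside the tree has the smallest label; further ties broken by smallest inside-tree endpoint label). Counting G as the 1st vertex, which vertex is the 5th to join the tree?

C

Prim, starting at G.
Step 1: cheapest edge leaving the tree is E–G (4); add E.
Step 2: cheapest edge leaving the tree is D–E (2); add D.
Step 3: cheapest edge leaving the tree is A–E (3); add A.
Step 4: cheapest edge leaving the tree is C–D (7); add C.
Step 5: cheapest edge leaving the tree is C–F (2); add F.
Step 6: cheapest edge leaving the tree is B–F (4); add B.
Step 7: cheapest edge leaving the tree is G–H (8); add H.
Vertex order: G, E, D, A, C, F, B, H. The 5th vertex is C.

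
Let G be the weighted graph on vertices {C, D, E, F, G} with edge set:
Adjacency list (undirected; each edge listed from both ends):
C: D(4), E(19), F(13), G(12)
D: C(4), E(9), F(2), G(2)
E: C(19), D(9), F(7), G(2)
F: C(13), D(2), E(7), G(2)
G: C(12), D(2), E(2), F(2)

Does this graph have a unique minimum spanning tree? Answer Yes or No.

No

Kruskal's algorithm — process edges by increasing weight (ties by edge label):
D—F (2): add — endpoints in different components.
D—G (2): add — endpoints in different components.
E—G (2): add — endpoints in different components.
F—G (2): skip — F and G already connected.
C—D (4): add — endpoints in different components.
Non-tree edge F—G has weight 2, equal to the heaviest edge on its tree cycle — swapping gives another MST of the same weight. Not unique.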